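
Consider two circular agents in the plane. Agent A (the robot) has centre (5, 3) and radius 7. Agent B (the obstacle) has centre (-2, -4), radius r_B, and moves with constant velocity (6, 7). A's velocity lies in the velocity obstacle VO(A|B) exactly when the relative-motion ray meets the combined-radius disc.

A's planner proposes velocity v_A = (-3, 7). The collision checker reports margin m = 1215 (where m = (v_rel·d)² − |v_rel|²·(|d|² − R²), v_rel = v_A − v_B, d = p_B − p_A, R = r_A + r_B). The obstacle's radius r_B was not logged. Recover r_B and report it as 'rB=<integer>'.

m = 1215
d = (-7, -7);  v_rel = (-9, 0),  |v_rel|² = 81
v_rel×d = (-9)·(-7) − (0)·(-7) = 63
since m = R²·81 − 63²:  R² = (3969 + 1215) / 81 = 64
R = √64 = 8  ⇒  r_B = 8 − 7 = 1

rB=1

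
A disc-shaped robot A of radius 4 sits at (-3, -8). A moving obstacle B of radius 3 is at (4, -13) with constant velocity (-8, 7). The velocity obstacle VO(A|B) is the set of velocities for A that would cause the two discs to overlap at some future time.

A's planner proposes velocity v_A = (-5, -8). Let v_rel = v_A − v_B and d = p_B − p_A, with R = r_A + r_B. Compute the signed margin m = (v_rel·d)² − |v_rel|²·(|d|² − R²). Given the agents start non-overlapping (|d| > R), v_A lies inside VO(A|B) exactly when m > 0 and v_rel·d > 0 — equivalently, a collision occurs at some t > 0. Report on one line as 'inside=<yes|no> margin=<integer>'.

d = (7, -5),  |d|² = 74;  R = 4+3 = 7,  c = 74−7² = 25
v_rel = (3, -15),  |v_rel|² = 234;  v_rel·d = (3)·(7) + (-15)·(-5) = 96
234·t² − 192·t + 25 = 0  ⇒  m = 96² − 234·25 = 3366
m = 3366 > 0,  v_rel·d = 96 > 0  ⇒  inside

inside=yes margin=3366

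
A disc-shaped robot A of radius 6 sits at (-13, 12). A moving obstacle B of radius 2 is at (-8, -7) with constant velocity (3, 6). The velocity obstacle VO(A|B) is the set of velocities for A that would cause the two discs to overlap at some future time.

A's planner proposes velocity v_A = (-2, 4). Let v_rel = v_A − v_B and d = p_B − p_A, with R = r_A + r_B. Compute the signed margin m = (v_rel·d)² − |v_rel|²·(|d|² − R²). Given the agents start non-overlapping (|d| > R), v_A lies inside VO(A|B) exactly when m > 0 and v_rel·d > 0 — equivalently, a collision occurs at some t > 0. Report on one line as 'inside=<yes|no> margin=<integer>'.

d = (5, -19),  |d|² = 386;  R = 6+2 = 8,  c = 386−8² = 322
v_rel = (-5, -2),  |v_rel|² = 29;  v_rel·d = (-5)·(5) + (-2)·(-19) = 13
29·t² − 26·t + 322 = 0  ⇒  m = 13² − 29·322 = -9169
m = -9169 < 0,  v_rel·d = 13 > 0  ⇒  outside

inside=no margin=-9169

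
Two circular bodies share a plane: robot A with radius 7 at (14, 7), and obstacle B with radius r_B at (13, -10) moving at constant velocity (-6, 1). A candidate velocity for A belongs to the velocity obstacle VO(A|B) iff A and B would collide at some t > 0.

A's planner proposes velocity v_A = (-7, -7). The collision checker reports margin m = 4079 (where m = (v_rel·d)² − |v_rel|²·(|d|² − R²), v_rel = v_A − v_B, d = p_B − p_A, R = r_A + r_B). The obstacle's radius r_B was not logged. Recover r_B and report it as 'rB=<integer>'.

m = 4079
d = (-1, -17);  v_rel = (-1, -8),  |v_rel|² = 65
v_rel×d = (-1)·(-17) − (-8)·(-1) = 9
since m = R²·65 − 9²:  R² = (81 + 4079) / 65 = 64
R = √64 = 8  ⇒  r_B = 8 − 7 = 1

rB=1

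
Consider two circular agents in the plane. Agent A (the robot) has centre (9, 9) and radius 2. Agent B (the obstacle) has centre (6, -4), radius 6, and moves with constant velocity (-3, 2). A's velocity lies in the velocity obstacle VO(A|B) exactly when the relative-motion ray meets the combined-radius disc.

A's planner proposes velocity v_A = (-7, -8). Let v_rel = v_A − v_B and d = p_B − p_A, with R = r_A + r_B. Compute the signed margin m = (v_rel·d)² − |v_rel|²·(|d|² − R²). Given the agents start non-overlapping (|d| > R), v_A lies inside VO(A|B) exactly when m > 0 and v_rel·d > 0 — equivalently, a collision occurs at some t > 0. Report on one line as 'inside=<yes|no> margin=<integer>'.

d = (-3, -13),  |d|² = 178;  R = 2+6 = 8,  c = 178−8² = 114
v_rel = (-4, -10),  |v_rel|² = 116;  v_rel·d = (-4)·(-3) + (-10)·(-13) = 142
116·t² − 284·t + 114 = 0  ⇒  m = 142² − 116·114 = 6940
m = 6940 > 0,  v_rel·d = 142 > 0  ⇒  inside

inside=yes margin=6940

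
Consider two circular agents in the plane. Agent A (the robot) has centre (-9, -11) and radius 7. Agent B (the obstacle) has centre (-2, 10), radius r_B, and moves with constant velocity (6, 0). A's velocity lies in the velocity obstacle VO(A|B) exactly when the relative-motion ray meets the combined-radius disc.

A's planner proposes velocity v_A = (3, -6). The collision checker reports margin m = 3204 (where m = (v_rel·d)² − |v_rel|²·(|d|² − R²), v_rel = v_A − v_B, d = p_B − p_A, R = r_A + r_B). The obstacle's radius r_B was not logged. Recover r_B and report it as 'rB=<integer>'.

m = 3204
d = (7, 21);  v_rel = (-3, -6),  |v_rel|² = 45
v_rel×d = (-3)·(21) − (-6)·(7) = -21
since m = R²·45 − (-21)²:  R² = (441 + 3204) / 45 = 81
R = √81 = 9  ⇒  r_B = 9 − 7 = 2

rB=2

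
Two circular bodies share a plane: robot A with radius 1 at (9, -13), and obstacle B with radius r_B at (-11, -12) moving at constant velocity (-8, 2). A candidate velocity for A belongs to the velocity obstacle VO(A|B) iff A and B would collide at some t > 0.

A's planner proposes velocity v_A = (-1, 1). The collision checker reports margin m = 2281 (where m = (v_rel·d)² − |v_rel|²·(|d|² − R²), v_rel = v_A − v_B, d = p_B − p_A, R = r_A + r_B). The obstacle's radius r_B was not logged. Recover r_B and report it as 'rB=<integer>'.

m = 2281
d = (-20, 1);  v_rel = (7, -1),  |v_rel|² = 50
v_rel×d = (7)·(1) − (-1)·(-20) = -13
since m = R²·50 − (-13)²:  R² = (169 + 2281) / 50 = 49
R = √49 = 7  ⇒  r_B = 7 − 1 = 6

rB=6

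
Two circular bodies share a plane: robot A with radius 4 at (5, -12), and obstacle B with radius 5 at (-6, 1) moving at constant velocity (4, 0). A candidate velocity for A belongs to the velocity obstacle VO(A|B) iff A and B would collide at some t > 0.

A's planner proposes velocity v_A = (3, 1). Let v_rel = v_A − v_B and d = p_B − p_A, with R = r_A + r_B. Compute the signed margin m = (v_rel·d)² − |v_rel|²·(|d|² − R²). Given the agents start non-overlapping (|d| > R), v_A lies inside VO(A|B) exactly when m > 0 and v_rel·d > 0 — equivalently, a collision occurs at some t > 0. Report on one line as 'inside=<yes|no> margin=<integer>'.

d = (-11, 13),  |d|² = 290;  R = 4+5 = 9,  c = 290−9² = 209
v_rel = (-1, 1),  |v_rel|² = 2;  v_rel·d = (-1)·(-11) + (1)·(13) = 24
2·t² − 48·t + 209 = 0  ⇒  m = 24² − 2·209 = 158
m = 158 > 0,  v_rel·d = 24 > 0  ⇒  inside

inside=yes margin=158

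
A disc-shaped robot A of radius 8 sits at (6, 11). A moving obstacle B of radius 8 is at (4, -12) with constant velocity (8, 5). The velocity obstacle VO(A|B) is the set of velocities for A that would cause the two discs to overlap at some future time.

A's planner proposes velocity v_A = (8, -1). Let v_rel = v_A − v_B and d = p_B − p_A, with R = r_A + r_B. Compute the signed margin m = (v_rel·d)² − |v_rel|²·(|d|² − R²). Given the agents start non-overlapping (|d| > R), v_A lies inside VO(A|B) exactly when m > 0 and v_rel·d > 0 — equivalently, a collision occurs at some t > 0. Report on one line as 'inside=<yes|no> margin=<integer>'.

d = (-2, -23),  |d|² = 533;  R = 8+8 = 16,  c = 533−16² = 277
v_rel = (0, -6),  |v_rel|² = 36;  v_rel·d = (0)·(-2) + (-6)·(-23) = 138
36·t² − 276·t + 277 = 0  ⇒  m = 138² − 36·277 = 9072
m = 9072 > 0,  v_rel·d = 138 > 0  ⇒  inside

inside=yes margin=9072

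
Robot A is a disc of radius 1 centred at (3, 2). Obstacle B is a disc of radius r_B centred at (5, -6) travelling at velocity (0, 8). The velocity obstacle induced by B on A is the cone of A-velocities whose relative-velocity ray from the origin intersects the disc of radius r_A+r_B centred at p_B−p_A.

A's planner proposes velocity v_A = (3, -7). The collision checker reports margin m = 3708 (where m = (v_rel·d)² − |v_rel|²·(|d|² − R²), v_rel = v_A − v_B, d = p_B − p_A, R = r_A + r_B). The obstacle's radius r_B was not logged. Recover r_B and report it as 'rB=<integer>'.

m = 3708
d = (2, -8);  v_rel = (3, -15),  |v_rel|² = 234
v_rel×d = (3)·(-8) − (-15)·(2) = 6
since m = R²·234 − 6²:  R² = (36 + 3708) / 234 = 16
R = √16 = 4  ⇒  r_B = 4 − 1 = 3

rB=3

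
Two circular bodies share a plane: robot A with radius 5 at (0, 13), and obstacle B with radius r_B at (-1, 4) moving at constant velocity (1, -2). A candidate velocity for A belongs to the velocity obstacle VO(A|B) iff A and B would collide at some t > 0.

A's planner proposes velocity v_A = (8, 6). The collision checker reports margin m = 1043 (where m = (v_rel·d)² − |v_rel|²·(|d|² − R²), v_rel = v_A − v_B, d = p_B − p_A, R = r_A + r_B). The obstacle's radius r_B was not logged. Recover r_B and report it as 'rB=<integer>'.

m = 1043
d = (-1, -9);  v_rel = (7, 8),  |v_rel|² = 113
v_rel×d = (7)·(-9) − (8)·(-1) = -55
since m = R²·113 − (-55)²:  R² = (3025 + 1043) / 113 = 36
R = √36 = 6  ⇒  r_B = 6 − 5 = 1

rB=1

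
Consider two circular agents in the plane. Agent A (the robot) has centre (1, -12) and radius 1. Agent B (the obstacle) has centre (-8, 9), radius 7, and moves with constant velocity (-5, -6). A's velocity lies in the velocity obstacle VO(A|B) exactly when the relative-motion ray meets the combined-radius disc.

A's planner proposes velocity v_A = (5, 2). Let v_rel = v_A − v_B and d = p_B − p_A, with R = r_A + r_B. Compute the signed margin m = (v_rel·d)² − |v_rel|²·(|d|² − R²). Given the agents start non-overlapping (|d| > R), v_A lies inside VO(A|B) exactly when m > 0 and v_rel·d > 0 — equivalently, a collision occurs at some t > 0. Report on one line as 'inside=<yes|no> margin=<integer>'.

d = (-9, 21),  |d|² = 522;  R = 1+7 = 8,  c = 522−8² = 458
v_rel = (10, 8),  |v_rel|² = 164;  v_rel·d = (10)·(-9) + (8)·(21) = 78
164·t² − 156·t + 458 = 0  ⇒  m = 78² − 164·458 = -69028
m = -69028 < 0,  v_rel·d = 78 > 0  ⇒  outside

inside=no margin=-69028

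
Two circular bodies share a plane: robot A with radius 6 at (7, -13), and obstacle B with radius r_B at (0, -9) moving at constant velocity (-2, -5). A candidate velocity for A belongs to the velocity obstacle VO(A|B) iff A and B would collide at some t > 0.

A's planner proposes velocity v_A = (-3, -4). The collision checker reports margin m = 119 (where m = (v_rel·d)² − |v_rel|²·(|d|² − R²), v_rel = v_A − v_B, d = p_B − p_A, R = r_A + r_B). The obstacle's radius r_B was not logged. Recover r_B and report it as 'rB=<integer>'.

m = 119
d = (-7, 4);  v_rel = (-1, 1),  |v_rel|² = 2
v_rel×d = (-1)·(4) − (1)·(-7) = 3
since m = R²·2 − 3²:  R² = (9 + 119) / 2 = 64
R = √64 = 8  ⇒  r_B = 8 − 6 = 2

rB=2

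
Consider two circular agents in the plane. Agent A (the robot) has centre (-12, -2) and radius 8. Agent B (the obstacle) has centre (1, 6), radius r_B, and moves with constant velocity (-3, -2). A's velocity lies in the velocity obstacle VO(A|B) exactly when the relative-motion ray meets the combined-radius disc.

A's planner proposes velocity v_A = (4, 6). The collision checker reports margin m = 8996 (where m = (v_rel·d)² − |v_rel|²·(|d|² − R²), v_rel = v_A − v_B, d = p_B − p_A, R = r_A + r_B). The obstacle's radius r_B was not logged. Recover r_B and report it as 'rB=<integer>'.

m = 8996
d = (13, 8);  v_rel = (7, 8),  |v_rel|² = 113
v_rel×d = (7)·(8) − (8)·(13) = -48
since m = R²·113 − (-48)²:  R² = (2304 + 8996) / 113 = 100
R = √100 = 10  ⇒  r_B = 10 − 8 = 2

rB=2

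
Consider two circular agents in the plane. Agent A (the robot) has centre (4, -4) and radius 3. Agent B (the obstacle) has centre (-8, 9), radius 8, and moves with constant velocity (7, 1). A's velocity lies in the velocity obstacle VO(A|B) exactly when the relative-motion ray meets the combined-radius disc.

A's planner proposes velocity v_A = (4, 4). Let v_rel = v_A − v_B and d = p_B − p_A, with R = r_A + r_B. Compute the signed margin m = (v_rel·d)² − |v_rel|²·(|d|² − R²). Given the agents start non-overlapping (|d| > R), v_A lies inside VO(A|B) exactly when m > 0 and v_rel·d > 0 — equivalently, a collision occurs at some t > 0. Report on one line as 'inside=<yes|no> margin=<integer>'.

d = (-12, 13),  |d|² = 313;  R = 3+8 = 11,  c = 313−11² = 192
v_rel = (-3, 3),  |v_rel|² = 18;  v_rel·d = (-3)·(-12) + (3)·(13) = 75
18·t² − 150·t + 192 = 0  ⇒  m = 75² − 18·192 = 2169
m = 2169 > 0,  v_rel·d = 75 > 0  ⇒  inside

inside=yes margin=2169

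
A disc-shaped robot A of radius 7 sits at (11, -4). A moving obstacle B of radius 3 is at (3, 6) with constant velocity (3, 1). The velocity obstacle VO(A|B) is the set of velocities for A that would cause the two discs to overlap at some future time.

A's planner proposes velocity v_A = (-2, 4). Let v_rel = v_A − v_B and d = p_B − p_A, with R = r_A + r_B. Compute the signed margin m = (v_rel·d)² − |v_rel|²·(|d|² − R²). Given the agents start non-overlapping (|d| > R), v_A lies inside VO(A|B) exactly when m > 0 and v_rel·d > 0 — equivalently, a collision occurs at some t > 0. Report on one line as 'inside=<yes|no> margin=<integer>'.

d = (-8, 10),  |d|² = 164;  R = 7+3 = 10,  c = 164−10² = 64
v_rel = (-5, 3),  |v_rel|² = 34;  v_rel·d = (-5)·(-8) + (3)·(10) = 70
34·t² − 140·t + 64 = 0  ⇒  m = 70² − 34·64 = 2724
m = 2724 > 0,  v_rel·d = 70 > 0  ⇒  inside

inside=yes margin=2724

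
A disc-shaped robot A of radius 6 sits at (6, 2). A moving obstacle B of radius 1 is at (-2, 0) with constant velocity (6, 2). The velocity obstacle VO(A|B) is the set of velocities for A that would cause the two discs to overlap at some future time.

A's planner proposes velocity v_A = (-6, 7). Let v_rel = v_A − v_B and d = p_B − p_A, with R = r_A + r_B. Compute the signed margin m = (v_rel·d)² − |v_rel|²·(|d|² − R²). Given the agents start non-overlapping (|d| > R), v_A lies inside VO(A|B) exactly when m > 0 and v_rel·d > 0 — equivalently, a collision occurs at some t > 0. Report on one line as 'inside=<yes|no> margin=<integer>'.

d = (-8, -2),  |d|² = 68;  R = 6+1 = 7,  c = 68−7² = 19
v_rel = (-12, 5),  |v_rel|² = 169;  v_rel·d = (-12)·(-8) + (5)·(-2) = 86
169·t² − 172·t + 19 = 0  ⇒  m = 86² − 169·19 = 4185
m = 4185 > 0,  v_rel·d = 86 > 0  ⇒  inside

inside=yes margin=4185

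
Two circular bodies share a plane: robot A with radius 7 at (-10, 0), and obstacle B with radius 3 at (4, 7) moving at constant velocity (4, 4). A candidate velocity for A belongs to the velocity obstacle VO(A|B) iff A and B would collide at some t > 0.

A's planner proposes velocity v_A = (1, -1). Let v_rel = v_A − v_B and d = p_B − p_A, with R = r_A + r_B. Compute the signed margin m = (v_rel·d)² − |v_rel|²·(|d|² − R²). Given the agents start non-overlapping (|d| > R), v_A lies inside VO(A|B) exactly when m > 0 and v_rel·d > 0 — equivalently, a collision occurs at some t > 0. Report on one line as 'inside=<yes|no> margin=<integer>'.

d = (14, 7),  |d|² = 245;  R = 7+3 = 10,  c = 245−10² = 145
v_rel = (-3, -5),  |v_rel|² = 34;  v_rel·d = (-3)·(14) + (-5)·(7) = -77
34·t² + 154·t + 145 = 0  ⇒  m = (-77)² − 34·145 = 999
m = 999 > 0,  v_rel·d = -77 < 0  ⇒  outside

inside=no margin=999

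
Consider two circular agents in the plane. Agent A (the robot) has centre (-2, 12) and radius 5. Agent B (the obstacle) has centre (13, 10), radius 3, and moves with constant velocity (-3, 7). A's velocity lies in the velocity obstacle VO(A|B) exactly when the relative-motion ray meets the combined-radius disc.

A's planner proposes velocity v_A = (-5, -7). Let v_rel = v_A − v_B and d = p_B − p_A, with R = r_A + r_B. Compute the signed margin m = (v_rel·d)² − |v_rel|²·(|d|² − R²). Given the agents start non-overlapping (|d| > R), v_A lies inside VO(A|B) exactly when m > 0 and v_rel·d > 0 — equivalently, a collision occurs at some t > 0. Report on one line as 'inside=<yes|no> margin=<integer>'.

d = (15, -2),  |d|² = 229;  R = 5+3 = 8,  c = 229−8² = 165
v_rel = (-2, -14),  |v_rel|² = 200;  v_rel·d = (-2)·(15) + (-14)·(-2) = -2
200·t² + 4·t + 165 = 0  ⇒  m = (-2)² − 200·165 = -32996
m = -32996 < 0,  v_rel·d = -2 < 0  ⇒  outside

inside=no margin=-32996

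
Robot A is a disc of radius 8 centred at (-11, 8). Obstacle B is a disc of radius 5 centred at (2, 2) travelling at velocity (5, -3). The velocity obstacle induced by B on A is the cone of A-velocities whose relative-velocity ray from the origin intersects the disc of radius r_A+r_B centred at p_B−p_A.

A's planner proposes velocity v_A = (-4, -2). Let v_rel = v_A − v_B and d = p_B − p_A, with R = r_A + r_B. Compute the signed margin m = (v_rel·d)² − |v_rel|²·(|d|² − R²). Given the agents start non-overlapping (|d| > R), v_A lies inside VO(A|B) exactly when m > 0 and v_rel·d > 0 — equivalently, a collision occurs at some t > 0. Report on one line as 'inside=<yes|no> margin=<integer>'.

d = (13, -6),  |d|² = 205;  R = 8+5 = 13,  c = 205−13² = 36
v_rel = (-9, 1),  |v_rel|² = 82;  v_rel·d = (-9)·(13) + (1)·(-6) = -123
82·t² + 246·t + 36 = 0  ⇒  m = (-123)² − 82·36 = 12177
m = 12177 > 0,  v_rel·d = -123 < 0  ⇒  outside

inside=no margin=12177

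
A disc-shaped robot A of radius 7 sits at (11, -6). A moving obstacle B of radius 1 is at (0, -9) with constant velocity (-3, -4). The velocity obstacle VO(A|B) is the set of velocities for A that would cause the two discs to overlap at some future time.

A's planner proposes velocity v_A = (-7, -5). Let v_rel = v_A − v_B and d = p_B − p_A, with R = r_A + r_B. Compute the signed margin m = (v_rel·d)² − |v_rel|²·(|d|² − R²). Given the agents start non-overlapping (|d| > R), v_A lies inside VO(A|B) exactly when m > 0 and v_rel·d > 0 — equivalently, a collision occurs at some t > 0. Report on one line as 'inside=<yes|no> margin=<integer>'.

d = (-11, -3),  |d|² = 130;  R = 7+1 = 8,  c = 130−8² = 66
v_rel = (-4, -1),  |v_rel|² = 17;  v_rel·d = (-4)·(-11) + (-1)·(-3) = 47
17·t² − 94·t + 66 = 0  ⇒  m = 47² − 17·66 = 1087
m = 1087 > 0,  v_rel·d = 47 > 0  ⇒  inside

inside=yes margin=1087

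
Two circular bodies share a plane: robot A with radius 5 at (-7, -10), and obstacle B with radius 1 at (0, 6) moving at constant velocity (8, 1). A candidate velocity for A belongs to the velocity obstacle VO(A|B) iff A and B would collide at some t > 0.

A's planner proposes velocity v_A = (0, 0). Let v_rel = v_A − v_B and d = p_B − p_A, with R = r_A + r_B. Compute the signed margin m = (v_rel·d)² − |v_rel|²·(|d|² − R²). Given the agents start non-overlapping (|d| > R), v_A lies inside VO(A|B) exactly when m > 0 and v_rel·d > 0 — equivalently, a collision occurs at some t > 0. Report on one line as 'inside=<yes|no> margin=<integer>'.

d = (7, 16),  |d|² = 305;  R = 5+1 = 6,  c = 305−6² = 269
v_rel = (-8, -1),  |v_rel|² = 65;  v_rel·d = (-8)·(7) + (-1)·(16) = -72
65·t² + 144·t + 269 = 0  ⇒  m = (-72)² − 65·269 = -12301
m = -12301 < 0,  v_rel·d = -72 < 0  ⇒  outside

inside=no margin=-12301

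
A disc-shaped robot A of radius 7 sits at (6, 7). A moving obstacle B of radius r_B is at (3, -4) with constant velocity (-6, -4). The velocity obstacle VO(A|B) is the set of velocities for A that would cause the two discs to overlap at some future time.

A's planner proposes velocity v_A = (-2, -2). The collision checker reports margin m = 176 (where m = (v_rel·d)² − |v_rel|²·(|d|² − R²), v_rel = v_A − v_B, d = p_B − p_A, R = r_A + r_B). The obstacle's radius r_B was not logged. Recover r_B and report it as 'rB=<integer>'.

m = 176
d = (-3, -11);  v_rel = (4, 2),  |v_rel|² = 20
v_rel×d = (4)·(-11) − (2)·(-3) = -38
since m = R²·20 − (-38)²:  R² = (1444 + 176) / 20 = 81
R = √81 = 9  ⇒  r_B = 9 − 7 = 2

rB=2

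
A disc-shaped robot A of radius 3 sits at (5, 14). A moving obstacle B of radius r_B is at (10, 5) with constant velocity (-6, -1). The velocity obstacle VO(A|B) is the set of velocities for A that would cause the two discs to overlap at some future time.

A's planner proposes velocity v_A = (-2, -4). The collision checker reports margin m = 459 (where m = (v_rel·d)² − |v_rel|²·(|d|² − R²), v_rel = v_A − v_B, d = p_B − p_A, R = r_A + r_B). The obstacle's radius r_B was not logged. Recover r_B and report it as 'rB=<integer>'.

m = 459
d = (5, -9);  v_rel = (4, -3),  |v_rel|² = 25
v_rel×d = (4)·(-9) − (-3)·(5) = -21
since m = R²·25 − (-21)²:  R² = (441 + 459) / 25 = 36
R = √36 = 6  ⇒  r_B = 6 − 3 = 3

rB=3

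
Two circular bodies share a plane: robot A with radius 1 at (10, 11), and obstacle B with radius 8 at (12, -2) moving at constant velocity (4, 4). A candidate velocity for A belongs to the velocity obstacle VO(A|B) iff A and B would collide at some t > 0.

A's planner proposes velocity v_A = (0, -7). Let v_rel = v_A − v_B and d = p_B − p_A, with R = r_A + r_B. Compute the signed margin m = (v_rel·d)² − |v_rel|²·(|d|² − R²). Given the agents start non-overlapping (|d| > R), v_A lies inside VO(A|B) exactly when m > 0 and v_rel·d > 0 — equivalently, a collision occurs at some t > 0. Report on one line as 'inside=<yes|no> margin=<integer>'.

d = (2, -13),  |d|² = 173;  R = 1+8 = 9,  c = 173−9² = 92
v_rel = (-4, -11),  |v_rel|² = 137;  v_rel·d = (-4)·(2) + (-11)·(-13) = 135
137·t² − 270·t + 92 = 0  ⇒  m = 135² − 137·92 = 5621
m = 5621 > 0,  v_rel·d = 135 > 0  ⇒  inside

inside=yes margin=5621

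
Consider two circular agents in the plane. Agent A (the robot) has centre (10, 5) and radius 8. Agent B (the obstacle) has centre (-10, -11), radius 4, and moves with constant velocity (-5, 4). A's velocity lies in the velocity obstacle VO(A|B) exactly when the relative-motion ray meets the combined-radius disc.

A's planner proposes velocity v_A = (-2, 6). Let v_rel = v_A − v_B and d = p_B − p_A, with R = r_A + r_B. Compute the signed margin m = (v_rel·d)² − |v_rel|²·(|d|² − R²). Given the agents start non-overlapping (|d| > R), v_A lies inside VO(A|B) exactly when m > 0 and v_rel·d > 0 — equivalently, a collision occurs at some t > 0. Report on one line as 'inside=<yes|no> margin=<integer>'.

d = (-20, -16),  |d|² = 656;  R = 8+4 = 12,  c = 656−12² = 512
v_rel = (3, 2),  |v_rel|² = 13;  v_rel·d = (3)·(-20) + (2)·(-16) = -92
13·t² + 184·t + 512 = 0  ⇒  m = (-92)² − 13·512 = 1808
m = 1808 > 0,  v_rel·d = -92 < 0  ⇒  outside

inside=no margin=1808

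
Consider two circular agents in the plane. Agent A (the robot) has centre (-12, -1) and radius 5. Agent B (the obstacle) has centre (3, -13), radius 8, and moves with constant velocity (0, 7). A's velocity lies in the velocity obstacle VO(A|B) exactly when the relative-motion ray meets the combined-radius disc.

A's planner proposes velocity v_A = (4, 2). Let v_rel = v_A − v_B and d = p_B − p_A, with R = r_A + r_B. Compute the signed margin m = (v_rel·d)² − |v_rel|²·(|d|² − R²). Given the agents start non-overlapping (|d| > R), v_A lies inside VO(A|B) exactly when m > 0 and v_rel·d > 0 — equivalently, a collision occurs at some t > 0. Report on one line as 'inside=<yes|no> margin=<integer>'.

d = (15, -12),  |d|² = 369;  R = 5+8 = 13,  c = 369−13² = 200
v_rel = (4, -5),  |v_rel|² = 41;  v_rel·d = (4)·(15) + (-5)·(-12) = 120
41·t² − 240·t + 200 = 0  ⇒  m = 120² − 41·200 = 6200
m = 6200 > 0,  v_rel·d = 120 > 0  ⇒  inside

inside=yes margin=6200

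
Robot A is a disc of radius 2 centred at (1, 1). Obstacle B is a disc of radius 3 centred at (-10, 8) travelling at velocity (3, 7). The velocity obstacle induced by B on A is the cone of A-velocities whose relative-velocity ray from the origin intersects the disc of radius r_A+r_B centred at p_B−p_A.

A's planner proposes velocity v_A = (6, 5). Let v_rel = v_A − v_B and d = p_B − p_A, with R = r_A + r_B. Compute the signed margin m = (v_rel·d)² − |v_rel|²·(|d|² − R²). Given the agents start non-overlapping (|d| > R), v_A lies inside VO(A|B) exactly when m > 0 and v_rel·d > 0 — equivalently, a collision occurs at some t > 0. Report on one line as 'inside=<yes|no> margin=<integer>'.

d = (-11, 7),  |d|² = 170;  R = 2+3 = 5,  c = 170−5² = 145
v_rel = (3, -2),  |v_rel|² = 13;  v_rel·d = (3)·(-11) + (-2)·(7) = -47
13·t² + 94·t + 145 = 0  ⇒  m = (-47)² − 13·145 = 324
m = 324 > 0,  v_rel·d = -47 < 0  ⇒  outside

inside=no margin=324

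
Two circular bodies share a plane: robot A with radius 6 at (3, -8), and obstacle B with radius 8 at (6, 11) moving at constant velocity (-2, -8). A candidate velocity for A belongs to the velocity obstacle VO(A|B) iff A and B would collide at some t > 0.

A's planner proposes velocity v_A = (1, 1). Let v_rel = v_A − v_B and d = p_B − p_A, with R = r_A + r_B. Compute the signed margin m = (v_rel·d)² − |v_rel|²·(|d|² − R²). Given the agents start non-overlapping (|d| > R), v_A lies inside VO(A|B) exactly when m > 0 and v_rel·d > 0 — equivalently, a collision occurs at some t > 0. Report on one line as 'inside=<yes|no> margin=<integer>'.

d = (3, 19),  |d|² = 370;  R = 6+8 = 14,  c = 370−14² = 174
v_rel = (3, 9),  |v_rel|² = 90;  v_rel·d = (3)·(3) + (9)·(19) = 180
90·t² − 360·t + 174 = 0  ⇒  m = 180² − 90·174 = 16740
m = 16740 > 0,  v_rel·d = 180 > 0  ⇒  inside

inside=yes margin=16740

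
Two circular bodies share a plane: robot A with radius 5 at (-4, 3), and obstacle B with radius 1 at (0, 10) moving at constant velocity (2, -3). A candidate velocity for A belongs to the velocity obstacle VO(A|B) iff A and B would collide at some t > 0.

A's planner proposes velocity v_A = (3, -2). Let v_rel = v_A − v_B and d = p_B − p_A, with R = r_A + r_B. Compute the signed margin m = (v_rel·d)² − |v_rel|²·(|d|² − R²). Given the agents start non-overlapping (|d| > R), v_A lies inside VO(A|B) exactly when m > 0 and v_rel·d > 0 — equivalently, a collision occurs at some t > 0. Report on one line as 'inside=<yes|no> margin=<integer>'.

d = (4, 7),  |d|² = 65;  R = 5+1 = 6,  c = 65−6² = 29
v_rel = (1, 1),  |v_rel|² = 2;  v_rel·d = (1)·(4) + (1)·(7) = 11
2·t² − 22·t + 29 = 0  ⇒  m = 11² − 2·29 = 63
m = 63 > 0,  v_rel·d = 11 > 0  ⇒  inside

inside=yes margin=63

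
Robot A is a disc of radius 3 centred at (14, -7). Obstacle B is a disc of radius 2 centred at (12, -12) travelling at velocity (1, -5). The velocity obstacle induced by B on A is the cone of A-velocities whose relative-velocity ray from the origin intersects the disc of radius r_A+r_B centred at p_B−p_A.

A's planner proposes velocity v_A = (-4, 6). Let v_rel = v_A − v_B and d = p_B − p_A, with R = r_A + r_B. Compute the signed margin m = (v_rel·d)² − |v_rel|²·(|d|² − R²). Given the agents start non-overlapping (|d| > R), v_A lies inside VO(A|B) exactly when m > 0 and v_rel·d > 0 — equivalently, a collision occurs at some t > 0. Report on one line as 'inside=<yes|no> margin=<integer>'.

d = (-2, -5),  |d|² = 29;  R = 3+2 = 5,  c = 29−5² = 4
v_rel = (-5, 11),  |v_rel|² = 146;  v_rel·d = (-5)·(-2) + (11)·(-5) = -45
146·t² + 90·t + 4 = 0  ⇒  m = (-45)² − 146·4 = 1441
m = 1441 > 0,  v_rel·d = -45 < 0  ⇒  outside

inside=no margin=1441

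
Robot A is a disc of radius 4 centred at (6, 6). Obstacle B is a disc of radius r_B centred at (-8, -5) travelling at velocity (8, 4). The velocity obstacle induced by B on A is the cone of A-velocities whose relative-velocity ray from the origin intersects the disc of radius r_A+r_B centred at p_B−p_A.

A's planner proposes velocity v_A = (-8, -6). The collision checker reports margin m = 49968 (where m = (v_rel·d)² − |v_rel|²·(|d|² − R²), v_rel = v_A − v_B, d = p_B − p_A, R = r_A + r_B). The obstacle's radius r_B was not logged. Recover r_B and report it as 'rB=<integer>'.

m = 49968
d = (-14, -11);  v_rel = (-16, -10),  |v_rel|² = 356
v_rel×d = (-16)·(-11) − (-10)·(-14) = 36
since m = R²·356 − 36²:  R² = (1296 + 49968) / 356 = 144
R = √144 = 12  ⇒  r_B = 12 − 4 = 8

rB=8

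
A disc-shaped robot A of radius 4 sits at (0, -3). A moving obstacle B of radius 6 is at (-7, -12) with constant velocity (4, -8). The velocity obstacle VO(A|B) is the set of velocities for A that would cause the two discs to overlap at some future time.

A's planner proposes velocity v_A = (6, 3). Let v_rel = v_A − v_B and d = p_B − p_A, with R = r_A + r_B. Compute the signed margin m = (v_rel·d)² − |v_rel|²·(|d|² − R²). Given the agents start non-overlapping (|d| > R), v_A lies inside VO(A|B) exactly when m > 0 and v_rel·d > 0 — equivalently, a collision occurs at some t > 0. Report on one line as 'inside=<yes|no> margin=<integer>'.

d = (-7, -9),  |d|² = 130;  R = 4+6 = 10,  c = 130−10² = 30
v_rel = (2, 11),  |v_rel|² = 125;  v_rel·d = (2)·(-7) + (11)·(-9) = -113
125·t² + 226·t + 30 = 0  ⇒  m = (-113)² − 125·30 = 9019
m = 9019 > 0,  v_rel·d = -113 < 0  ⇒  outside

inside=no margin=9019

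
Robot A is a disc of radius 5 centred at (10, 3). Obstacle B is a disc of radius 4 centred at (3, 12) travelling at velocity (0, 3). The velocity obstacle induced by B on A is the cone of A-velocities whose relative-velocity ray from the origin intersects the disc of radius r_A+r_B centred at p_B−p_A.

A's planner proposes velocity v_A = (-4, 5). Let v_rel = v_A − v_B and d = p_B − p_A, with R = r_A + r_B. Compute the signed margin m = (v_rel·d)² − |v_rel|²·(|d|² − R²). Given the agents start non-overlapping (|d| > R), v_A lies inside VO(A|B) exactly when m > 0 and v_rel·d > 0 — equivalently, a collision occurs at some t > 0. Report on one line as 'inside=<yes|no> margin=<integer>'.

d = (-7, 9),  |d|² = 130;  R = 5+4 = 9,  c = 130−9² = 49
v_rel = (-4, 2),  |v_rel|² = 20;  v_rel·d = (-4)·(-7) + (2)·(9) = 46
20·t² − 92·t + 49 = 0  ⇒  m = 46² − 20·49 = 1136
m = 1136 > 0,  v_rel·d = 46 > 0  ⇒  inside

inside=yes margin=1136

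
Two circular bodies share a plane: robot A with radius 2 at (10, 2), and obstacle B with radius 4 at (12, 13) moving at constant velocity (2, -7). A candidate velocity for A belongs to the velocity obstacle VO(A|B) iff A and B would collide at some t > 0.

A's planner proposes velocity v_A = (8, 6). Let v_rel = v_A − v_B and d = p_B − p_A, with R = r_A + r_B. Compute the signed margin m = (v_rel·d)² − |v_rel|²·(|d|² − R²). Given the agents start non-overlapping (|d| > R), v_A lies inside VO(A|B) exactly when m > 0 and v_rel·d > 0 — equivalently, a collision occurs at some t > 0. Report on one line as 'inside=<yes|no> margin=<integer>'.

d = (2, 11),  |d|² = 125;  R = 2+4 = 6,  c = 125−6² = 89
v_rel = (6, 13),  |v_rel|² = 205;  v_rel·d = (6)·(2) + (13)·(11) = 155
205·t² − 310·t + 89 = 0  ⇒  m = 155² − 205·89 = 5780
m = 5780 > 0,  v_rel·d = 155 > 0  ⇒  inside

inside=yes margin=5780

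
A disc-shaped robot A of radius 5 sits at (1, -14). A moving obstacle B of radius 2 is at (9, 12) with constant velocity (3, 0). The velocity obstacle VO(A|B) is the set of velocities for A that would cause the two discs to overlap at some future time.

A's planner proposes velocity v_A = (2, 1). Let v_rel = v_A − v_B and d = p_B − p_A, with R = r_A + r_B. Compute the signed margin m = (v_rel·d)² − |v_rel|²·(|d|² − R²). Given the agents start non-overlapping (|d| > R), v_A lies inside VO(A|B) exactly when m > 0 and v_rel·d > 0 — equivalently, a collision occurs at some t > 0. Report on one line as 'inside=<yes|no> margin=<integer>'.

d = (8, 26),  |d|² = 740;  R = 5+2 = 7,  c = 740−7² = 691
v_rel = (-1, 1),  |v_rel|² = 2;  v_rel·d = (-1)·(8) + (1)·(26) = 18
2·t² − 36·t + 691 = 0  ⇒  m = 18² − 2·691 = -1058
m = -1058 < 0,  v_rel·d = 18 > 0  ⇒  outside

inside=no margin=-1058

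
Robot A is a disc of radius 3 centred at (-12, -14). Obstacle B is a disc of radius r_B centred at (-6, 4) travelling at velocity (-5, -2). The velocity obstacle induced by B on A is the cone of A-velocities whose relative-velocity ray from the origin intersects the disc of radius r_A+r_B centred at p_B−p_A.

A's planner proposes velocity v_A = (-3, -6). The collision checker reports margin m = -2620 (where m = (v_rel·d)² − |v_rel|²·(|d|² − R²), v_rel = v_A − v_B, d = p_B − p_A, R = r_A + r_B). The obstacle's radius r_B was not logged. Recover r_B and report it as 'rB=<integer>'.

m = -2620
d = (6, 18);  v_rel = (2, -4),  |v_rel|² = 20
v_rel×d = (2)·(18) − (-4)·(6) = 60
since m = R²·20 − 60²:  R² = (3600 + -2620) / 20 = 49
R = √49 = 7  ⇒  r_B = 7 − 3 = 4

rB=4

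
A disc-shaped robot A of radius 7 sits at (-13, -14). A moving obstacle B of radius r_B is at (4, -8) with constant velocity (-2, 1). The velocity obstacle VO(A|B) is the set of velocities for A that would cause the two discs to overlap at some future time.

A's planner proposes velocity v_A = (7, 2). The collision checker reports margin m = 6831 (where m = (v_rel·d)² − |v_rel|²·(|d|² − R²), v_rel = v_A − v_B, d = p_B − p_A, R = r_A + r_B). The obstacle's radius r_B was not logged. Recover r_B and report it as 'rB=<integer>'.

m = 6831
d = (17, 6);  v_rel = (9, 1),  |v_rel|² = 82
v_rel×d = (9)·(6) − (1)·(17) = 37
since m = R²·82 − 37²:  R² = (1369 + 6831) / 82 = 100
R = √100 = 10  ⇒  r_B = 10 − 7 = 3

rB=3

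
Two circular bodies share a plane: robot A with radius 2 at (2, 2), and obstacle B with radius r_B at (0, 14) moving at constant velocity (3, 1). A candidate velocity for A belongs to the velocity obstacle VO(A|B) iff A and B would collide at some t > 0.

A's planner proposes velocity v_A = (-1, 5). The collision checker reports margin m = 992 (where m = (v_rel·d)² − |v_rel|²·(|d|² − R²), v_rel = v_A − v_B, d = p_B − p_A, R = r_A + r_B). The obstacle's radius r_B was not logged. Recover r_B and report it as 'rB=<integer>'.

m = 992
d = (-2, 12);  v_rel = (-4, 4),  |v_rel|² = 32
v_rel×d = (-4)·(12) − (4)·(-2) = -40
since m = R²·32 − (-40)²:  R² = (1600 + 992) / 32 = 81
R = √81 = 9  ⇒  r_B = 9 − 2 = 7

rB=7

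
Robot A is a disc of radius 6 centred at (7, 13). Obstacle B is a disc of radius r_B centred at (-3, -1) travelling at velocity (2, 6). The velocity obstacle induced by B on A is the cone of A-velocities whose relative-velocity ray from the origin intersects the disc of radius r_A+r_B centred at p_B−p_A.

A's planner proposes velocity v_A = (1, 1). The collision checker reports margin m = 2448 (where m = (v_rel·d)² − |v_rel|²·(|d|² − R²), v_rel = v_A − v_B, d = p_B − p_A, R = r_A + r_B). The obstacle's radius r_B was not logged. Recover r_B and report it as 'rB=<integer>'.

m = 2448
d = (-10, -14);  v_rel = (-1, -5),  |v_rel|² = 26
v_rel×d = (-1)·(-14) − (-5)·(-10) = -36
since m = R²·26 − (-36)²:  R² = (1296 + 2448) / 26 = 144
R = √144 = 12  ⇒  r_B = 12 − 6 = 6

rB=6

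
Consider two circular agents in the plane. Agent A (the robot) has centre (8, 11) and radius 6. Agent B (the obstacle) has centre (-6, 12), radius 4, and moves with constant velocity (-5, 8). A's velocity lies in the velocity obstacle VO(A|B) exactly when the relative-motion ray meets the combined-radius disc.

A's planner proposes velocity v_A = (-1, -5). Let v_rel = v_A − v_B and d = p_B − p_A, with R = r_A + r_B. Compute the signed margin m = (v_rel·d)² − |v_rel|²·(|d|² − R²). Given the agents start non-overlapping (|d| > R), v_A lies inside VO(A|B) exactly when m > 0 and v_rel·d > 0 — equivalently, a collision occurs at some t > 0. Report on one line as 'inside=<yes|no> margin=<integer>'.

d = (-14, 1),  |d|² = 197;  R = 6+4 = 10,  c = 197−10² = 97
v_rel = (4, -13),  |v_rel|² = 185;  v_rel·d = (4)·(-14) + (-13)·(1) = -69
185·t² + 138·t + 97 = 0  ⇒  m = (-69)² − 185·97 = -13184
m = -13184 < 0,  v_rel·d = -69 < 0  ⇒  outside

inside=no margin=-13184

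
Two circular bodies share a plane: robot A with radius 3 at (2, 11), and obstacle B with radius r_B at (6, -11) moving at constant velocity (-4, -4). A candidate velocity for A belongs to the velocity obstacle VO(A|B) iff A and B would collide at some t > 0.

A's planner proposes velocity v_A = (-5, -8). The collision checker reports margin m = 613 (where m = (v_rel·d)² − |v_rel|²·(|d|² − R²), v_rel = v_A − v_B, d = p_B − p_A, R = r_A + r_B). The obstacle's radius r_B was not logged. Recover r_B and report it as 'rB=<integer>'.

m = 613
d = (4, -22);  v_rel = (-1, -4),  |v_rel|² = 17
v_rel×d = (-1)·(-22) − (-4)·(4) = 38
since m = R²·17 − 38²:  R² = (1444 + 613) / 17 = 121
R = √121 = 11  ⇒  r_B = 11 − 3 = 8

rB=8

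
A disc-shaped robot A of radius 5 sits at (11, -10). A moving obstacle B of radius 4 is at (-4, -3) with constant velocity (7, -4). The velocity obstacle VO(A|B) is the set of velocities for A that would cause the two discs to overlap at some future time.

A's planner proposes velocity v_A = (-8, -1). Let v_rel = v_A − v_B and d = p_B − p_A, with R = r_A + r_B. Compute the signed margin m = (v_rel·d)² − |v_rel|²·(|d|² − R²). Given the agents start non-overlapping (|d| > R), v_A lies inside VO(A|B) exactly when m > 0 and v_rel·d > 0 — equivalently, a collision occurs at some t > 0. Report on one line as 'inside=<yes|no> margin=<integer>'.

d = (-15, 7),  |d|² = 274;  R = 5+4 = 9,  c = 274−9² = 193
v_rel = (-15, 3),  |v_rel|² = 234;  v_rel·d = (-15)·(-15) + (3)·(7) = 246
234·t² − 492·t + 193 = 0  ⇒  m = 246² − 234·193 = 15354
m = 15354 > 0,  v_rel·d = 246 > 0  ⇒  inside

inside=yes margin=15354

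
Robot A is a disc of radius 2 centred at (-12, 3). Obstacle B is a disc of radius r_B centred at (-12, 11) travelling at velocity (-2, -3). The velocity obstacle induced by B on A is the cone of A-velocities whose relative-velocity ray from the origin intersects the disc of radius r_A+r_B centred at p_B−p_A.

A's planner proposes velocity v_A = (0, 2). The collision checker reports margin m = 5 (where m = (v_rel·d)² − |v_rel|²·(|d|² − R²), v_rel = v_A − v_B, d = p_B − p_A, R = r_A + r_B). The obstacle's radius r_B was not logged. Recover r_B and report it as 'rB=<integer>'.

m = 5
d = (0, 8);  v_rel = (2, 5),  |v_rel|² = 29
v_rel×d = (2)·(8) − (5)·(0) = 16
since m = R²·29 − 16²:  R² = (256 + 5) / 29 = 9
R = √9 = 3  ⇒  r_B = 3 − 2 = 1

rB=1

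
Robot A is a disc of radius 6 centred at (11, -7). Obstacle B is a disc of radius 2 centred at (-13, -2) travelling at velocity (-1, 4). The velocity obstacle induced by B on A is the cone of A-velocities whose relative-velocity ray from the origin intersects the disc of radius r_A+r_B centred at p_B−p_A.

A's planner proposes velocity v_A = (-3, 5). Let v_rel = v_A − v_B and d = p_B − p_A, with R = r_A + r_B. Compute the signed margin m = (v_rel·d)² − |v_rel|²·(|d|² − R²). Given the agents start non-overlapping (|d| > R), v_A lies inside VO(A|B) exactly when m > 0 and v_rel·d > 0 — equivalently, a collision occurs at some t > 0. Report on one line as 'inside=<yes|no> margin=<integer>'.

d = (-24, 5),  |d|² = 601;  R = 6+2 = 8,  c = 601−8² = 537
v_rel = (-2, 1),  |v_rel|² = 5;  v_rel·d = (-2)·(-24) + (1)·(5) = 53
5·t² − 106·t + 537 = 0  ⇒  m = 53² − 5·537 = 124
m = 124 > 0,  v_rel·d = 53 > 0  ⇒  inside

inside=yes margin=124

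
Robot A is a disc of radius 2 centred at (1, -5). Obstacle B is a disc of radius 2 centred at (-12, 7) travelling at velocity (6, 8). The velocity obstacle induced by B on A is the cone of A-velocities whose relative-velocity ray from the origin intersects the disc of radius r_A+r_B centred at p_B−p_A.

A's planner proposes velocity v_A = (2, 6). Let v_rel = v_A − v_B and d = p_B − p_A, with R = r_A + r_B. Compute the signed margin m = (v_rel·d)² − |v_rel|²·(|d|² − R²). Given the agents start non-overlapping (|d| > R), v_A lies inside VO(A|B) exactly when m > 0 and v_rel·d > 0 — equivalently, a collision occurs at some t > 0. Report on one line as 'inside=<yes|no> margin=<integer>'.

d = (-13, 12),  |d|² = 313;  R = 2+2 = 4,  c = 313−4² = 297
v_rel = (-4, -2),  |v_rel|² = 20;  v_rel·d = (-4)·(-13) + (-2)·(12) = 28
20·t² − 56·t + 297 = 0  ⇒  m = 28² − 20·297 = -5156
m = -5156 < 0,  v_rel·d = 28 > 0  ⇒  outside

inside=no margin=-5156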